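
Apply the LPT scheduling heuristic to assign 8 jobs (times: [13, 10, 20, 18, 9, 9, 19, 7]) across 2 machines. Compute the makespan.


Sort jobs in decreasing order (LPT): [20, 19, 18, 13, 10, 9, 9, 7]
Assign each job to the least loaded machine:
  Machine 1: jobs [20, 13, 10, 9], load = 52
  Machine 2: jobs [19, 18, 9, 7], load = 53
Makespan = max load = 53

53


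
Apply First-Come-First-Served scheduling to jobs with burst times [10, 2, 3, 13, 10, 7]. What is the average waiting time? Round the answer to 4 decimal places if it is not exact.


FCFS order (as given): [10, 2, 3, 13, 10, 7]
Waiting times:
  Job 1: wait = 0
  Job 2: wait = 10
  Job 3: wait = 12
  Job 4: wait = 15
  Job 5: wait = 28
  Job 6: wait = 38
Sum of waiting times = 103
Average waiting time = 103/6 = 17.1667

17.1667


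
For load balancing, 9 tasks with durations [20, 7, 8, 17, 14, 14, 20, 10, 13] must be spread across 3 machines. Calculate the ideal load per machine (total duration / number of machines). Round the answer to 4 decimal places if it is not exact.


Total processing time = 20 + 7 + 8 + 17 + 14 + 14 + 20 + 10 + 13 = 123
Number of machines = 3
Ideal balanced load = 123 / 3 = 41.0

41.0


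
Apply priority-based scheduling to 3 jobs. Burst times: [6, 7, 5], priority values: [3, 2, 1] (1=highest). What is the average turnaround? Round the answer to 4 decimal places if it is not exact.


Sort by priority (ascending = highest first):
Order: [(1, 5), (2, 7), (3, 6)]
Completion times:
  Priority 1, burst=5, C=5
  Priority 2, burst=7, C=12
  Priority 3, burst=6, C=18
Average turnaround = 35/3 = 11.6667

11.6667


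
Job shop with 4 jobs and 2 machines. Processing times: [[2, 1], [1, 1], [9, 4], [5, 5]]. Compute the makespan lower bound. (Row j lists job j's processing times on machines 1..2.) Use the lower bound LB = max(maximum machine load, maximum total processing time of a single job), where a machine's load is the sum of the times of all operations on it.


Machine loads:
  Machine 1: 2 + 1 + 9 + 5 = 17
  Machine 2: 1 + 1 + 4 + 5 = 11
Max machine load = 17
Job totals:
  Job 1: 3
  Job 2: 2
  Job 3: 13
  Job 4: 10
Max job total = 13
Lower bound = max(17, 13) = 17

17


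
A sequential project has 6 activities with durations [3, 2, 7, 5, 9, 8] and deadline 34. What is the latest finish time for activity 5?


LF(activity 5) = deadline - sum of successor durations
Successors: activities 6 through 6 with durations [8]
Sum of successor durations = 8
LF = 34 - 8 = 26

26


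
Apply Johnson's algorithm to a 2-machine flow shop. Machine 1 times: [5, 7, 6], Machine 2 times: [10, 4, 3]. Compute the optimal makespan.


Apply Johnson's rule:
  Group 1 (a <= b): [(1, 5, 10)]
  Group 2 (a > b): [(2, 7, 4), (3, 6, 3)]
Optimal job order: [1, 2, 3]
Schedule:
  Job 1: M1 done at 5, M2 done at 15
  Job 2: M1 done at 12, M2 done at 19
  Job 3: M1 done at 18, M2 done at 22
Makespan = 22

22


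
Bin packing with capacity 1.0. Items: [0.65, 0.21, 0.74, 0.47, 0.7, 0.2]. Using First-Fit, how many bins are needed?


Place items sequentially using First-Fit:
  Item 0.65 -> new Bin 1
  Item 0.21 -> Bin 1 (now 0.86)
  Item 0.74 -> new Bin 2
  Item 0.47 -> new Bin 3
  Item 0.7 -> new Bin 4
  Item 0.2 -> Bin 2 (now 0.94)
Total bins used = 4

4


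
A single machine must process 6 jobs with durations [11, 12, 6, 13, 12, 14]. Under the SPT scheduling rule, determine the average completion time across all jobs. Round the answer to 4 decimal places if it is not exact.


Sort jobs by processing time (SPT order): [6, 11, 12, 12, 13, 14]
Compute completion times sequentially:
  Job 1: processing = 6, completes at 6
  Job 2: processing = 11, completes at 17
  Job 3: processing = 12, completes at 29
  Job 4: processing = 12, completes at 41
  Job 5: processing = 13, completes at 54
  Job 6: processing = 14, completes at 68
Sum of completion times = 215
Average completion time = 215/6 = 35.8333

35.8333


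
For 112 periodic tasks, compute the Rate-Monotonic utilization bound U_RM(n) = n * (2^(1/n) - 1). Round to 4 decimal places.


Compute 2^(1/112) = 1.0062080044
Subtract 1: 1.0062080044 - 1 = 0.0062080044
Multiply by n: 112 * 0.0062080044 = 0.6952964928
Round to 4 dp: 0.6953

0.6953


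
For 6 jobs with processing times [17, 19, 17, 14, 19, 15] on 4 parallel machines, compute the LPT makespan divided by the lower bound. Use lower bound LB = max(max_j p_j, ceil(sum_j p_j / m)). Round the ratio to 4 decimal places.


LPT order: [19, 19, 17, 17, 15, 14]
Machine loads after assignment: [19, 19, 32, 31]
LPT makespan = 32
Lower bound = max(max_job, ceil(total/4)) = max(19, 26) = 26
Ratio = 32 / 26 = 1.2308

1.2308


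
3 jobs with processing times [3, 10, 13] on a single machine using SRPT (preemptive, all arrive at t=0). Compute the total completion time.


Since all jobs arrive at t=0, SRPT equals SPT ordering.
SPT order: [3, 10, 13]
Completion times:
  Job 1: p=3, C=3
  Job 2: p=10, C=13
  Job 3: p=13, C=26
Total completion time = 3 + 13 + 26 = 42

42


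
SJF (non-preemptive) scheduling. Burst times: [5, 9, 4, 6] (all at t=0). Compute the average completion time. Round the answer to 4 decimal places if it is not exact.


SJF order (ascending): [4, 5, 6, 9]
Completion times:
  Job 1: burst=4, C=4
  Job 2: burst=5, C=9
  Job 3: burst=6, C=15
  Job 4: burst=9, C=24
Average completion = 52/4 = 13.0

13.0


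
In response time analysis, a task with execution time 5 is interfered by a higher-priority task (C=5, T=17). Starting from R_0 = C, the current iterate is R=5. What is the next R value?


R_next = C + ceil(R_prev / T_hp) * C_hp
ceil(5 / 17) = ceil(0.2941) = 1
Interference = 1 * 5 = 5
R_next = 5 + 5 = 10

10


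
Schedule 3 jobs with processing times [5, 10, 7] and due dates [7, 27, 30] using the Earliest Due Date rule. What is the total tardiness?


Sort by due date (EDD order): [(5, 7), (10, 27), (7, 30)]
Compute completion times and tardiness:
  Job 1: p=5, d=7, C=5, tardiness=max(0,5-7)=0
  Job 2: p=10, d=27, C=15, tardiness=max(0,15-27)=0
  Job 3: p=7, d=30, C=22, tardiness=max(0,22-30)=0
Total tardiness = 0

0


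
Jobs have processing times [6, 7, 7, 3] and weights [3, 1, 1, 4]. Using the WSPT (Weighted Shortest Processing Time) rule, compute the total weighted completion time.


Compute p/w ratios and sort ascending (WSPT): [(3, 4), (6, 3), (7, 1), (7, 1)]
Compute weighted completion times:
  Job (p=3,w=4): C=3, w*C=4*3=12
  Job (p=6,w=3): C=9, w*C=3*9=27
  Job (p=7,w=1): C=16, w*C=1*16=16
  Job (p=7,w=1): C=23, w*C=1*23=23
Total weighted completion time = 78

78


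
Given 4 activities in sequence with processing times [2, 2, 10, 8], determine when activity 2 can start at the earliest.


Activity 2 starts after activities 1 through 1 complete.
Predecessor durations: [2]
ES = 2 = 2

2


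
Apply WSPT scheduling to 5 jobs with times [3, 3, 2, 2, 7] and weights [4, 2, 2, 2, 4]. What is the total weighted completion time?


Compute p/w ratios and sort ascending (WSPT): [(3, 4), (2, 2), (2, 2), (3, 2), (7, 4)]
Compute weighted completion times:
  Job (p=3,w=4): C=3, w*C=4*3=12
  Job (p=2,w=2): C=5, w*C=2*5=10
  Job (p=2,w=2): C=7, w*C=2*7=14
  Job (p=3,w=2): C=10, w*C=2*10=20
  Job (p=7,w=4): C=17, w*C=4*17=68
Total weighted completion time = 124

124


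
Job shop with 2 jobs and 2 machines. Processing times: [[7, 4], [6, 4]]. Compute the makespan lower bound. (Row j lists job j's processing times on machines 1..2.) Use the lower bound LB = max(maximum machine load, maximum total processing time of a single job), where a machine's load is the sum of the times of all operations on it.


Machine loads:
  Machine 1: 7 + 6 = 13
  Machine 2: 4 + 4 = 8
Max machine load = 13
Job totals:
  Job 1: 11
  Job 2: 10
Max job total = 11
Lower bound = max(13, 11) = 13

13


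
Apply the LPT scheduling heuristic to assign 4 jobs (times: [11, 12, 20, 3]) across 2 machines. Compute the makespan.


Sort jobs in decreasing order (LPT): [20, 12, 11, 3]
Assign each job to the least loaded machine:
  Machine 1: jobs [20, 3], load = 23
  Machine 2: jobs [12, 11], load = 23
Makespan = max load = 23

23


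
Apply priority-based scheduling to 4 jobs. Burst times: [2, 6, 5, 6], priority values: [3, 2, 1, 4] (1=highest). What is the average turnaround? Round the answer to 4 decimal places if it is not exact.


Sort by priority (ascending = highest first):
Order: [(1, 5), (2, 6), (3, 2), (4, 6)]
Completion times:
  Priority 1, burst=5, C=5
  Priority 2, burst=6, C=11
  Priority 3, burst=2, C=13
  Priority 4, burst=6, C=19
Average turnaround = 48/4 = 12.0

12.0


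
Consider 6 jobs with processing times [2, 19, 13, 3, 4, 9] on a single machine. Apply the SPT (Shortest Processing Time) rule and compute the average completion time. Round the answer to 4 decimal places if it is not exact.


Sort jobs by processing time (SPT order): [2, 3, 4, 9, 13, 19]
Compute completion times sequentially:
  Job 1: processing = 2, completes at 2
  Job 2: processing = 3, completes at 5
  Job 3: processing = 4, completes at 9
  Job 4: processing = 9, completes at 18
  Job 5: processing = 13, completes at 31
  Job 6: processing = 19, completes at 50
Sum of completion times = 115
Average completion time = 115/6 = 19.1667

19.1667


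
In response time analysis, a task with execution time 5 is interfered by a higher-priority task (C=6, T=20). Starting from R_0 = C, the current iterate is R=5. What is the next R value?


R_next = C + ceil(R_prev / T_hp) * C_hp
ceil(5 / 20) = ceil(0.25) = 1
Interference = 1 * 6 = 6
R_next = 5 + 6 = 11

11


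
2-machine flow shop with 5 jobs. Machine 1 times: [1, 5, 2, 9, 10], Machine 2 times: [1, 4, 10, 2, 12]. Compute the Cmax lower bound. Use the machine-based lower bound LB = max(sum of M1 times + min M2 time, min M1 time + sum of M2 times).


LB1 = sum(M1 times) + min(M2 times) = 27 + 1 = 28
LB2 = min(M1 times) + sum(M2 times) = 1 + 29 = 30
Lower bound = max(LB1, LB2) = max(28, 30) = 30

30


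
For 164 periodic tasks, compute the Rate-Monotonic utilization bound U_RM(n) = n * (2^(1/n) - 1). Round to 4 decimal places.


Compute 2^(1/164) = 1.0042354515
Subtract 1: 1.0042354515 - 1 = 0.0042354515
Multiply by n: 164 * 0.0042354515 = 0.6946140460
Round to 4 dp: 0.6946

0.6946


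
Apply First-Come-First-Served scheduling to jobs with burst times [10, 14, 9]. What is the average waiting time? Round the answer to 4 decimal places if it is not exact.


FCFS order (as given): [10, 14, 9]
Waiting times:
  Job 1: wait = 0
  Job 2: wait = 10
  Job 3: wait = 24
Sum of waiting times = 34
Average waiting time = 34/3 = 11.3333

11.3333


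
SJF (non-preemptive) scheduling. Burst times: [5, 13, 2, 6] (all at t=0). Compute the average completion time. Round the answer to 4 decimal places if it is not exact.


SJF order (ascending): [2, 5, 6, 13]
Completion times:
  Job 1: burst=2, C=2
  Job 2: burst=5, C=7
  Job 3: burst=6, C=13
  Job 4: burst=13, C=26
Average completion = 48/4 = 12.0

12.0


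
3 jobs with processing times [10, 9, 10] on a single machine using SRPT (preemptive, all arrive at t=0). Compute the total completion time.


Since all jobs arrive at t=0, SRPT equals SPT ordering.
SPT order: [9, 10, 10]
Completion times:
  Job 1: p=9, C=9
  Job 2: p=10, C=19
  Job 3: p=10, C=29
Total completion time = 9 + 19 + 29 = 57

57


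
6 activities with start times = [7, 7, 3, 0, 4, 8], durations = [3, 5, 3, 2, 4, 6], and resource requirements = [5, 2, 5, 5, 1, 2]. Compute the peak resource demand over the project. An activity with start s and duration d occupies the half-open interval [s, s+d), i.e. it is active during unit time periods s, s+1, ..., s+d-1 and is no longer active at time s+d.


Each activity i is active on [start_i, start_i + duration_i).
Compute total resource usage per time slot:
  t=0: active resources = [5], total = 5
  t=1: active resources = [5], total = 5
  t=2: active resources = [], total = 0
  t=3: active resources = [5], total = 5
  t=4: active resources = [5, 1], total = 6
  t=5: active resources = [5, 1], total = 6
  t=6: active resources = [1], total = 1
  t=7: active resources = [5, 2, 1], total = 8
  t=8: active resources = [5, 2, 2], total = 9
  t=9: active resources = [5, 2, 2], total = 9
  t=10: active resources = [2, 2], total = 4
  t=11: active resources = [2, 2], total = 4
  t=12: active resources = [2], total = 2
  t=13: active resources = [2], total = 2
Peak resource demand = 9

9


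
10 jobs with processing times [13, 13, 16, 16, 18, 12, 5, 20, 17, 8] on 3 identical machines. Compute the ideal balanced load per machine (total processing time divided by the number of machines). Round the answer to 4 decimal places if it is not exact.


Total processing time = 13 + 13 + 16 + 16 + 18 + 12 + 5 + 20 + 17 + 8 = 138
Number of machines = 3
Ideal balanced load = 138 / 3 = 46.0

46.0


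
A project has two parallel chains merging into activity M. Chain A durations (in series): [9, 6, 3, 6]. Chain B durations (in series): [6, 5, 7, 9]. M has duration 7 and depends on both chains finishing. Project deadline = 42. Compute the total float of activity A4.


Forward pass: ES(A4) = sum of predecessors on chain A = 18
EF = ES + duration = 18 + 6 = 24
Backward pass: LF(M) = deadline = 42; LS(M) = 42 - 7 = 35
LF(A4) = LS(M) - sum(successors on chain A) = 35 - 0 = 35
LS = LF - duration = 35 - 6 = 29
Total float = LS - ES = 29 - 18 = 11

11


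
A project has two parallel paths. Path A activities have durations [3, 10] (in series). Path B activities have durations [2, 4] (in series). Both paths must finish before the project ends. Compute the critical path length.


Path A total = 3 + 10 = 13
Path B total = 2 + 4 = 6
Critical path = longest path = max(13, 6) = 13

13


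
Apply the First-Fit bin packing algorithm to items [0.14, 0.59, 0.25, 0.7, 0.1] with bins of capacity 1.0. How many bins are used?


Place items sequentially using First-Fit:
  Item 0.14 -> new Bin 1
  Item 0.59 -> Bin 1 (now 0.73)
  Item 0.25 -> Bin 1 (now 0.98)
  Item 0.7 -> new Bin 2
  Item 0.1 -> Bin 2 (now 0.8)
Total bins used = 2

2


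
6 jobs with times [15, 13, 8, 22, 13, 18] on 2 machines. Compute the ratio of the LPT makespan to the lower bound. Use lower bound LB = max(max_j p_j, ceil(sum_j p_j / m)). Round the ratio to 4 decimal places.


LPT order: [22, 18, 15, 13, 13, 8]
Machine loads after assignment: [43, 46]
LPT makespan = 46
Lower bound = max(max_job, ceil(total/2)) = max(22, 45) = 45
Ratio = 46 / 45 = 1.0222

1.0222


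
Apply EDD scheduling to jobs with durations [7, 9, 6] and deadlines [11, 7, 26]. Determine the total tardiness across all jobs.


Sort by due date (EDD order): [(9, 7), (7, 11), (6, 26)]
Compute completion times and tardiness:
  Job 1: p=9, d=7, C=9, tardiness=max(0,9-7)=2
  Job 2: p=7, d=11, C=16, tardiness=max(0,16-11)=5
  Job 3: p=6, d=26, C=22, tardiness=max(0,22-26)=0
Total tardiness = 7

7


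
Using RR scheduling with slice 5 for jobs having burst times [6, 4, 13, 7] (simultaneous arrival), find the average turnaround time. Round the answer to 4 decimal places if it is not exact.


Time quantum = 5
Execution trace:
  J1 runs 5 units, time = 5
  J2 runs 4 units, time = 9
  J3 runs 5 units, time = 14
  J4 runs 5 units, time = 19
  J1 runs 1 units, time = 20
  J3 runs 5 units, time = 25
  J4 runs 2 units, time = 27
  J3 runs 3 units, time = 30
Finish times: [20, 9, 30, 27]
Average turnaround = 86/4 = 21.5

21.5


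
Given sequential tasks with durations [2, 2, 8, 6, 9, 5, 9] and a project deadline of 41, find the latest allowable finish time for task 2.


LF(activity 2) = deadline - sum of successor durations
Successors: activities 3 through 7 with durations [8, 6, 9, 5, 9]
Sum of successor durations = 37
LF = 41 - 37 = 4

4


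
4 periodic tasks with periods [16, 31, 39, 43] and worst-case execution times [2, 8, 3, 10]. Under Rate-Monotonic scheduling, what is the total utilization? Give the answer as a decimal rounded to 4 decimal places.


Compute individual utilizations (exact fractions):
  Task 1: C/T = 2/16 = 1/8 (approx. 0.125)
  Task 2: C/T = 8/31 (approx. 0.2581)
  Task 3: C/T = 3/39 = 1/13 (approx. 0.0769)
  Task 4: C/T = 10/43 (approx. 0.2326)
Total utilization U = 1/8 + 8/31 + 1/13 + 10/43 = 96009/138632
Rounded to 4 decimal places: U = 0.6925
RM (Liu & Layland) bound for 4 tasks = 0.756828; compare with U = 96009/138632 (approx. 0.692546)
U <= bound, so schedulable by RM sufficient condition.

0.6925


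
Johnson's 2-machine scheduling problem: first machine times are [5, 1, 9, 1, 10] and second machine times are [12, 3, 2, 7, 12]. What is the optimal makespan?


Apply Johnson's rule:
  Group 1 (a <= b): [(2, 1, 3), (4, 1, 7), (1, 5, 12), (5, 10, 12)]
  Group 2 (a > b): [(3, 9, 2)]
Optimal job order: [2, 4, 1, 5, 3]
Schedule:
  Job 2: M1 done at 1, M2 done at 4
  Job 4: M1 done at 2, M2 done at 11
  Job 1: M1 done at 7, M2 done at 23
  Job 5: M1 done at 17, M2 done at 35
  Job 3: M1 done at 26, M2 done at 37
Makespan = 37

37


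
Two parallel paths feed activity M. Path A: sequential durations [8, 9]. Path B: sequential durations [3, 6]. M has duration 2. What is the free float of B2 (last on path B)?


ES(B2) = sum of predecessors on chain B = 3
EF(B2) = ES + duration = 3 + 6 = 9
Successor of B2 is M. ES(M) = max(sum(A), sum(B)) = max(17, 9) = 17
Free float = ES(successor) - EF(current) = 17 - 9 = 8

8


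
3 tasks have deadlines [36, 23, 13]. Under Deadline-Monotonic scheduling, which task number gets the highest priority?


Sort tasks by relative deadline (ascending):
  Task 3: deadline = 13
  Task 2: deadline = 23
  Task 1: deadline = 36
Priority order (highest first): [3, 2, 1]
Highest priority task = 3

3


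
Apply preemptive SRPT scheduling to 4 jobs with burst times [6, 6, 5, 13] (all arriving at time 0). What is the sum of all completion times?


Since all jobs arrive at t=0, SRPT equals SPT ordering.
SPT order: [5, 6, 6, 13]
Completion times:
  Job 1: p=5, C=5
  Job 2: p=6, C=11
  Job 3: p=6, C=17
  Job 4: p=13, C=30
Total completion time = 5 + 11 + 17 + 30 = 63

63


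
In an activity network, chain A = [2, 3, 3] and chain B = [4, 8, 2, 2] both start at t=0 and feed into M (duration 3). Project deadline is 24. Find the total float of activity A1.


Forward pass: ES(A1) = sum of predecessors on chain A = 0
EF = ES + duration = 0 + 2 = 2
Backward pass: LF(M) = deadline = 24; LS(M) = 24 - 3 = 21
LF(A1) = LS(M) - sum(successors on chain A) = 21 - 6 = 15
LS = LF - duration = 15 - 2 = 13
Total float = LS - ES = 13 - 0 = 13

13


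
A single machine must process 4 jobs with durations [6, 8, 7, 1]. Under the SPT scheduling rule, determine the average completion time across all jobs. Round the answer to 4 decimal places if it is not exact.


Sort jobs by processing time (SPT order): [1, 6, 7, 8]
Compute completion times sequentially:
  Job 1: processing = 1, completes at 1
  Job 2: processing = 6, completes at 7
  Job 3: processing = 7, completes at 14
  Job 4: processing = 8, completes at 22
Sum of completion times = 44
Average completion time = 44/4 = 11.0

11.0


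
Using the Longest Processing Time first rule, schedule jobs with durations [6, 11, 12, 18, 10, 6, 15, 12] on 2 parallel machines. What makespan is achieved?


Sort jobs in decreasing order (LPT): [18, 15, 12, 12, 11, 10, 6, 6]
Assign each job to the least loaded machine:
  Machine 1: jobs [18, 12, 10, 6], load = 46
  Machine 2: jobs [15, 12, 11, 6], load = 44
Makespan = max load = 46

46


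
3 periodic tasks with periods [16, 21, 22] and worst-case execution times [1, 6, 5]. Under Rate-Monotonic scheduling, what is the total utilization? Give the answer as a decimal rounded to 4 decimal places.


Compute individual utilizations (exact fractions):
  Task 1: C/T = 1/16 (approx. 0.0625)
  Task 2: C/T = 6/21 = 2/7 (approx. 0.2857)
  Task 3: C/T = 5/22 (approx. 0.2273)
Total utilization U = 1/16 + 2/7 + 5/22 = 709/1232
Rounded to 4 decimal places: U = 0.5755
RM (Liu & Layland) bound for 3 tasks = 0.779763; compare with U = 709/1232 (approx. 0.575487)
U <= bound, so schedulable by RM sufficient condition.

0.5755


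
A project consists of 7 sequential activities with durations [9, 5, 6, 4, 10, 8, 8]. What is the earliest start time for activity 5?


Activity 5 starts after activities 1 through 4 complete.
Predecessor durations: [9, 5, 6, 4]
ES = 9 + 5 + 6 + 4 = 24

24


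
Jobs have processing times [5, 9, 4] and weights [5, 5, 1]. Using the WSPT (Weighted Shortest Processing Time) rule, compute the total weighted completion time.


Compute p/w ratios and sort ascending (WSPT): [(5, 5), (9, 5), (4, 1)]
Compute weighted completion times:
  Job (p=5,w=5): C=5, w*C=5*5=25
  Job (p=9,w=5): C=14, w*C=5*14=70
  Job (p=4,w=1): C=18, w*C=1*18=18
Total weighted completion time = 113

113


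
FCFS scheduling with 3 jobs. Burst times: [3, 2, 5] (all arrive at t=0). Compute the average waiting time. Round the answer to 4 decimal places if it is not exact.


FCFS order (as given): [3, 2, 5]
Waiting times:
  Job 1: wait = 0
  Job 2: wait = 3
  Job 3: wait = 5
Sum of waiting times = 8
Average waiting time = 8/3 = 2.6667

2.6667


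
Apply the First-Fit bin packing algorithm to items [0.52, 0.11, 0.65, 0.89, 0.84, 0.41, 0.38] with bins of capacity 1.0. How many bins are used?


Place items sequentially using First-Fit:
  Item 0.52 -> new Bin 1
  Item 0.11 -> Bin 1 (now 0.63)
  Item 0.65 -> new Bin 2
  Item 0.89 -> new Bin 3
  Item 0.84 -> new Bin 4
  Item 0.41 -> new Bin 5
  Item 0.38 -> Bin 5 (now 0.79)
Total bins used = 5

5


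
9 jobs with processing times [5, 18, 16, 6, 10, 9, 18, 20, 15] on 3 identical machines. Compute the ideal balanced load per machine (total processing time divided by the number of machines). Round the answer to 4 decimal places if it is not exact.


Total processing time = 5 + 18 + 16 + 6 + 10 + 9 + 18 + 20 + 15 = 117
Number of machines = 3
Ideal balanced load = 117 / 3 = 39.0

39.0


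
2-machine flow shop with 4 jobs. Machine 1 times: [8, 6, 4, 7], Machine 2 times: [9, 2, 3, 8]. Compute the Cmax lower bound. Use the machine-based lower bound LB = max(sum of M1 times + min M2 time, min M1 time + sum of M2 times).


LB1 = sum(M1 times) + min(M2 times) = 25 + 2 = 27
LB2 = min(M1 times) + sum(M2 times) = 4 + 22 = 26
Lower bound = max(LB1, LB2) = max(27, 26) = 27

27


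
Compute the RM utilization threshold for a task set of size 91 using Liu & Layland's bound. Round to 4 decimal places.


Compute 2^(1/91) = 1.0076460851
Subtract 1: 1.0076460851 - 1 = 0.0076460851
Multiply by n: 91 * 0.0076460851 = 0.6957937441
Round to 4 dp: 0.6958

0.6958


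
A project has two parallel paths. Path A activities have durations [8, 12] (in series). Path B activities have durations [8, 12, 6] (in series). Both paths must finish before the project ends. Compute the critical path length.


Path A total = 8 + 12 = 20
Path B total = 8 + 12 + 6 = 26
Critical path = longest path = max(20, 26) = 26

26


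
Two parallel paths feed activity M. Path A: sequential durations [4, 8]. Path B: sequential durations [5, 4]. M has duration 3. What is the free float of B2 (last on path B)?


ES(B2) = sum of predecessors on chain B = 5
EF(B2) = ES + duration = 5 + 4 = 9
Successor of B2 is M. ES(M) = max(sum(A), sum(B)) = max(12, 9) = 12
Free float = ES(successor) - EF(current) = 12 - 9 = 3

3


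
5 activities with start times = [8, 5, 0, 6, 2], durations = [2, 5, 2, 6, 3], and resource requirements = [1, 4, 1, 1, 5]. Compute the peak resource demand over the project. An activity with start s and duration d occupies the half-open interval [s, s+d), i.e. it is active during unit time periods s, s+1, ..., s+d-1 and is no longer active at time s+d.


Each activity i is active on [start_i, start_i + duration_i).
Compute total resource usage per time slot:
  t=0: active resources = [1], total = 1
  t=1: active resources = [1], total = 1
  t=2: active resources = [5], total = 5
  t=3: active resources = [5], total = 5
  t=4: active resources = [5], total = 5
  t=5: active resources = [4], total = 4
  t=6: active resources = [4, 1], total = 5
  t=7: active resources = [4, 1], total = 5
  t=8: active resources = [1, 4, 1], total = 6
  t=9: active resources = [1, 4, 1], total = 6
  t=10: active resources = [1], total = 1
  t=11: active resources = [1], total = 1
Peak resource demand = 6

6


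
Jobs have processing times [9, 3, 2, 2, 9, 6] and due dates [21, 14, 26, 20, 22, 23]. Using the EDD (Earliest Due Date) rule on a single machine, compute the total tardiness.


Sort by due date (EDD order): [(3, 14), (2, 20), (9, 21), (9, 22), (6, 23), (2, 26)]
Compute completion times and tardiness:
  Job 1: p=3, d=14, C=3, tardiness=max(0,3-14)=0
  Job 2: p=2, d=20, C=5, tardiness=max(0,5-20)=0
  Job 3: p=9, d=21, C=14, tardiness=max(0,14-21)=0
  Job 4: p=9, d=22, C=23, tardiness=max(0,23-22)=1
  Job 5: p=6, d=23, C=29, tardiness=max(0,29-23)=6
  Job 6: p=2, d=26, C=31, tardiness=max(0,31-26)=5
Total tardiness = 12

12


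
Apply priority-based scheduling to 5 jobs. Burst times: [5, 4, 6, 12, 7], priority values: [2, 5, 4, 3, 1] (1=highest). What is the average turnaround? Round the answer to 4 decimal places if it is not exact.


Sort by priority (ascending = highest first):
Order: [(1, 7), (2, 5), (3, 12), (4, 6), (5, 4)]
Completion times:
  Priority 1, burst=7, C=7
  Priority 2, burst=5, C=12
  Priority 3, burst=12, C=24
  Priority 4, burst=6, C=30
  Priority 5, burst=4, C=34
Average turnaround = 107/5 = 21.4

21.4


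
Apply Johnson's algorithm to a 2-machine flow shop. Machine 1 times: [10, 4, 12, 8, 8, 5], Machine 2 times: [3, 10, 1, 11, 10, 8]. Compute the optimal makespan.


Apply Johnson's rule:
  Group 1 (a <= b): [(2, 4, 10), (6, 5, 8), (4, 8, 11), (5, 8, 10)]
  Group 2 (a > b): [(1, 10, 3), (3, 12, 1)]
Optimal job order: [2, 6, 4, 5, 1, 3]
Schedule:
  Job 2: M1 done at 4, M2 done at 14
  Job 6: M1 done at 9, M2 done at 22
  Job 4: M1 done at 17, M2 done at 33
  Job 5: M1 done at 25, M2 done at 43
  Job 1: M1 done at 35, M2 done at 46
  Job 3: M1 done at 47, M2 done at 48
Makespan = 48

48


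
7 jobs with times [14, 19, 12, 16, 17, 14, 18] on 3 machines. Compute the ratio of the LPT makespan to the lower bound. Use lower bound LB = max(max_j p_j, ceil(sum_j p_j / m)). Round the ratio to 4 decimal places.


LPT order: [19, 18, 17, 16, 14, 14, 12]
Machine loads after assignment: [33, 44, 33]
LPT makespan = 44
Lower bound = max(max_job, ceil(total/3)) = max(19, 37) = 37
Ratio = 44 / 37 = 1.1892

1.1892


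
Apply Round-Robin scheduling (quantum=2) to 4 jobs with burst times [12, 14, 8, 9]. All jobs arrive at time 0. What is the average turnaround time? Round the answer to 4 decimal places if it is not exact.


Time quantum = 2
Execution trace:
  J1 runs 2 units, time = 2
  J2 runs 2 units, time = 4
  J3 runs 2 units, time = 6
  J4 runs 2 units, time = 8
  J1 runs 2 units, time = 10
  J2 runs 2 units, time = 12
  J3 runs 2 units, time = 14
  J4 runs 2 units, time = 16
  J1 runs 2 units, time = 18
  J2 runs 2 units, time = 20
  J3 runs 2 units, time = 22
  J4 runs 2 units, time = 24
  J1 runs 2 units, time = 26
  J2 runs 2 units, time = 28
  J3 runs 2 units, time = 30
  J4 runs 2 units, time = 32
  J1 runs 2 units, time = 34
  J2 runs 2 units, time = 36
  J4 runs 1 units, time = 37
  J1 runs 2 units, time = 39
  J2 runs 2 units, time = 41
  J2 runs 2 units, time = 43
Finish times: [39, 43, 30, 37]
Average turnaround = 149/4 = 37.25

37.25


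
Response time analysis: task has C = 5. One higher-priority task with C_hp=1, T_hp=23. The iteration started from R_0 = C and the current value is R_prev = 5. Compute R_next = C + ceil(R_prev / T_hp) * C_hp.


R_next = C + ceil(R_prev / T_hp) * C_hp
ceil(5 / 23) = ceil(0.2174) = 1
Interference = 1 * 1 = 1
R_next = 5 + 1 = 6

6


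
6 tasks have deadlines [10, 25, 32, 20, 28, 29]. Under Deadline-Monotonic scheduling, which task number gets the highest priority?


Sort tasks by relative deadline (ascending):
  Task 1: deadline = 10
  Task 4: deadline = 20
  Task 2: deadline = 25
  Task 5: deadline = 28
  Task 6: deadline = 29
  Task 3: deadline = 32
Priority order (highest first): [1, 4, 2, 5, 6, 3]
Highest priority task = 1

1


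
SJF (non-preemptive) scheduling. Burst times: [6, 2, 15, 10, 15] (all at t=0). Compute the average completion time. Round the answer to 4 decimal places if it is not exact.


SJF order (ascending): [2, 6, 10, 15, 15]
Completion times:
  Job 1: burst=2, C=2
  Job 2: burst=6, C=8
  Job 3: burst=10, C=18
  Job 4: burst=15, C=33
  Job 5: burst=15, C=48
Average completion = 109/5 = 21.8

21.8


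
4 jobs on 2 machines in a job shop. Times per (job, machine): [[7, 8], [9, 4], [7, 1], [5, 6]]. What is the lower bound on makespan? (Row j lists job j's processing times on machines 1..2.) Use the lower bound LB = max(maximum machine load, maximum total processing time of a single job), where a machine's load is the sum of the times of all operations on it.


Machine loads:
  Machine 1: 7 + 9 + 7 + 5 = 28
  Machine 2: 8 + 4 + 1 + 6 = 19
Max machine load = 28
Job totals:
  Job 1: 15
  Job 2: 13
  Job 3: 8
  Job 4: 11
Max job total = 15
Lower bound = max(28, 15) = 28

28


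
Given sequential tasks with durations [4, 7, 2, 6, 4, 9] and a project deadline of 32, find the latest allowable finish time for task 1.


LF(activity 1) = deadline - sum of successor durations
Successors: activities 2 through 6 with durations [7, 2, 6, 4, 9]
Sum of successor durations = 28
LF = 32 - 28 = 4

4


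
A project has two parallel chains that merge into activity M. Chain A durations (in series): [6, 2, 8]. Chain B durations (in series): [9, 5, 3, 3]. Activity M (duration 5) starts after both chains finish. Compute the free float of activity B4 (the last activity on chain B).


ES(B4) = sum of predecessors on chain B = 17
EF(B4) = ES + duration = 17 + 3 = 20
Successor of B4 is M. ES(M) = max(sum(A), sum(B)) = max(16, 20) = 20
Free float = ES(successor) - EF(current) = 20 - 20 = 0

0


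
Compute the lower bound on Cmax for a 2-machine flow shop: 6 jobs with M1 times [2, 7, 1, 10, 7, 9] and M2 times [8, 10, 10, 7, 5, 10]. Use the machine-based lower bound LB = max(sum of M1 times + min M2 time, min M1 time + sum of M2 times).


LB1 = sum(M1 times) + min(M2 times) = 36 + 5 = 41
LB2 = min(M1 times) + sum(M2 times) = 1 + 50 = 51
Lower bound = max(LB1, LB2) = max(41, 51) = 51

51


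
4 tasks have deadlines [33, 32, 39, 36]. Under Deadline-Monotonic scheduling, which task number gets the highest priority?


Sort tasks by relative deadline (ascending):
  Task 2: deadline = 32
  Task 1: deadline = 33
  Task 4: deadline = 36
  Task 3: deadline = 39
Priority order (highest first): [2, 1, 4, 3]
Highest priority task = 2

2


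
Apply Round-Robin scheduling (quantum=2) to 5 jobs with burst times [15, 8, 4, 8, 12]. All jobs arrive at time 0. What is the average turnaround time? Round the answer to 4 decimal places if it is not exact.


Time quantum = 2
Execution trace:
  J1 runs 2 units, time = 2
  J2 runs 2 units, time = 4
  J3 runs 2 units, time = 6
  J4 runs 2 units, time = 8
  J5 runs 2 units, time = 10
  J1 runs 2 units, time = 12
  J2 runs 2 units, time = 14
  J3 runs 2 units, time = 16
  J4 runs 2 units, time = 18
  J5 runs 2 units, time = 20
  J1 runs 2 units, time = 22
  J2 runs 2 units, time = 24
  J4 runs 2 units, time = 26
  J5 runs 2 units, time = 28
  J1 runs 2 units, time = 30
  J2 runs 2 units, time = 32
  J4 runs 2 units, time = 34
  J5 runs 2 units, time = 36
  J1 runs 2 units, time = 38
  J5 runs 2 units, time = 40
  J1 runs 2 units, time = 42
  J5 runs 2 units, time = 44
  J1 runs 2 units, time = 46
  J1 runs 1 units, time = 47
Finish times: [47, 32, 16, 34, 44]
Average turnaround = 173/5 = 34.6

34.6


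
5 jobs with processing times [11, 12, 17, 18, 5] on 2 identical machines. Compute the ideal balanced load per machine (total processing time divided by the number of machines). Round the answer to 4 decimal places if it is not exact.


Total processing time = 11 + 12 + 17 + 18 + 5 = 63
Number of machines = 2
Ideal balanced load = 63 / 2 = 31.5

31.5


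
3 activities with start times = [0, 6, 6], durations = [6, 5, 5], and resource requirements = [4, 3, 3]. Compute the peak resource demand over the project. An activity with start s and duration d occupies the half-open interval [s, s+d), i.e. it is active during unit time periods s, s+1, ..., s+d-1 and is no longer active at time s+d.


Each activity i is active on [start_i, start_i + duration_i).
Compute total resource usage per time slot:
  t=0: active resources = [4], total = 4
  t=1: active resources = [4], total = 4
  t=2: active resources = [4], total = 4
  t=3: active resources = [4], total = 4
  t=4: active resources = [4], total = 4
  t=5: active resources = [4], total = 4
  t=6: active resources = [3, 3], total = 6
  t=7: active resources = [3, 3], total = 6
  t=8: active resources = [3, 3], total = 6
  t=9: active resources = [3, 3], total = 6
  t=10: active resources = [3, 3], total = 6
Peak resource demand = 6

6


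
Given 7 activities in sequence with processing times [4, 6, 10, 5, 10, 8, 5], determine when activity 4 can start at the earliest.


Activity 4 starts after activities 1 through 3 complete.
Predecessor durations: [4, 6, 10]
ES = 4 + 6 + 10 = 20

20


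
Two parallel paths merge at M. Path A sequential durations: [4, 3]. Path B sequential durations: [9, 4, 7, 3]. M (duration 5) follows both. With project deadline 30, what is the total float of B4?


Forward pass: ES(B4) = sum of predecessors on chain B = 20
EF = ES + duration = 20 + 3 = 23
Backward pass: LF(M) = deadline = 30; LS(M) = 30 - 5 = 25
LF(B4) = LS(M) - sum(successors on chain B) = 25 - 0 = 25
LS = LF - duration = 25 - 3 = 22
Total float = LS - ES = 22 - 20 = 2

2


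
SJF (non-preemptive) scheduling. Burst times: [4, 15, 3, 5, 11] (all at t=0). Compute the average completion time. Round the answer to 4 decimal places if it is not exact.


SJF order (ascending): [3, 4, 5, 11, 15]
Completion times:
  Job 1: burst=3, C=3
  Job 2: burst=4, C=7
  Job 3: burst=5, C=12
  Job 4: burst=11, C=23
  Job 5: burst=15, C=38
Average completion = 83/5 = 16.6

16.6


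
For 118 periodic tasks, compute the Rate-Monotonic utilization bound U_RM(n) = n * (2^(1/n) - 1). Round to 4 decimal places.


Compute 2^(1/118) = 1.0058914152
Subtract 1: 1.0058914152 - 1 = 0.0058914152
Multiply by n: 118 * 0.0058914152 = 0.6951869936
Round to 4 dp: 0.6952

0.6952


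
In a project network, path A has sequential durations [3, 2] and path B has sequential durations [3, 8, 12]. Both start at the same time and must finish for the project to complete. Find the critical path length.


Path A total = 3 + 2 = 5
Path B total = 3 + 8 + 12 = 23
Critical path = longest path = max(5, 23) = 23

23


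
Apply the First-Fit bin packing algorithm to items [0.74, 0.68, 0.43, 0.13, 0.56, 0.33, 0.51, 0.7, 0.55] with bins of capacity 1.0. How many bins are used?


Place items sequentially using First-Fit:
  Item 0.74 -> new Bin 1
  Item 0.68 -> new Bin 2
  Item 0.43 -> new Bin 3
  Item 0.13 -> Bin 1 (now 0.87)
  Item 0.56 -> Bin 3 (now 0.99)
  Item 0.33 -> new Bin 4
  Item 0.51 -> Bin 4 (now 0.84)
  Item 0.7 -> new Bin 5
  Item 0.55 -> new Bin 6
Total bins used = 6

6


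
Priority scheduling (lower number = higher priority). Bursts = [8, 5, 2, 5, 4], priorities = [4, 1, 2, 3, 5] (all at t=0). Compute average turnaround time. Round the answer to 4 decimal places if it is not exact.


Sort by priority (ascending = highest first):
Order: [(1, 5), (2, 2), (3, 5), (4, 8), (5, 4)]
Completion times:
  Priority 1, burst=5, C=5
  Priority 2, burst=2, C=7
  Priority 3, burst=5, C=12
  Priority 4, burst=8, C=20
  Priority 5, burst=4, C=24
Average turnaround = 68/5 = 13.6

13.6


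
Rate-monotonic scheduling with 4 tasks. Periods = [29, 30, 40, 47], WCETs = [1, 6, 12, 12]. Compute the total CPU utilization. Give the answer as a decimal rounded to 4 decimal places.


Compute individual utilizations (exact fractions):
  Task 1: C/T = 1/29 (approx. 0.0345)
  Task 2: C/T = 6/30 = 1/5 (approx. 0.2)
  Task 3: C/T = 12/40 = 3/10 (approx. 0.3)
  Task 4: C/T = 12/47 (approx. 0.2553)
Total utilization U = 1/29 + 1/5 + 3/10 + 12/47 = 2153/2726
Rounded to 4 decimal places: U = 0.7898
RM (Liu & Layland) bound for 4 tasks = 0.756828; compare with U = 2153/2726 (approx. 0.789802)
bound < U <= 1, so the RM sufficient condition is not met (inconclusive; an exact test such as response-time analysis is needed).

0.7898


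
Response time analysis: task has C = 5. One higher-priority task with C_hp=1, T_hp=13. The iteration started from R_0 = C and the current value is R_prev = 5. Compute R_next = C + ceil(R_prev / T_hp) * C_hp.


R_next = C + ceil(R_prev / T_hp) * C_hp
ceil(5 / 13) = ceil(0.3846) = 1
Interference = 1 * 1 = 1
R_next = 5 + 1 = 6

6


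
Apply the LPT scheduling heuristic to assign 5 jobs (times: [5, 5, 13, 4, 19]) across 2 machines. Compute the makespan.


Sort jobs in decreasing order (LPT): [19, 13, 5, 5, 4]
Assign each job to the least loaded machine:
  Machine 1: jobs [19, 4], load = 23
  Machine 2: jobs [13, 5, 5], load = 23
Makespan = max load = 23

23


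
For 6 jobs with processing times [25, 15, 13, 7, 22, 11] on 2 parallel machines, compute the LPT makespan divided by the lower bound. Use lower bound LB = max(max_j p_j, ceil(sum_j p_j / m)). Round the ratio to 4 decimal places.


LPT order: [25, 22, 15, 13, 11, 7]
Machine loads after assignment: [45, 48]
LPT makespan = 48
Lower bound = max(max_job, ceil(total/2)) = max(25, 47) = 47
Ratio = 48 / 47 = 1.0213

1.0213


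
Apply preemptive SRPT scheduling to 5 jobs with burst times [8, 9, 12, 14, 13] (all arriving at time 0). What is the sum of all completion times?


Since all jobs arrive at t=0, SRPT equals SPT ordering.
SPT order: [8, 9, 12, 13, 14]
Completion times:
  Job 1: p=8, C=8
  Job 2: p=9, C=17
  Job 3: p=12, C=29
  Job 4: p=13, C=42
  Job 5: p=14, C=56
Total completion time = 8 + 17 + 29 + 42 + 56 = 152

152


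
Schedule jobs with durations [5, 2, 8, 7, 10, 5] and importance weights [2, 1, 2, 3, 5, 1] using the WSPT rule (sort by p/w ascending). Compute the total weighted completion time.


Compute p/w ratios and sort ascending (WSPT): [(2, 1), (10, 5), (7, 3), (5, 2), (8, 2), (5, 1)]
Compute weighted completion times:
  Job (p=2,w=1): C=2, w*C=1*2=2
  Job (p=10,w=5): C=12, w*C=5*12=60
  Job (p=7,w=3): C=19, w*C=3*19=57
  Job (p=5,w=2): C=24, w*C=2*24=48
  Job (p=8,w=2): C=32, w*C=2*32=64
  Job (p=5,w=1): C=37, w*C=1*37=37
Total weighted completion time = 268

268


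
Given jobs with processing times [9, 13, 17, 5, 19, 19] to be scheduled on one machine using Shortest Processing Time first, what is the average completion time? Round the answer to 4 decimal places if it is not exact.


Sort jobs by processing time (SPT order): [5, 9, 13, 17, 19, 19]
Compute completion times sequentially:
  Job 1: processing = 5, completes at 5
  Job 2: processing = 9, completes at 14
  Job 3: processing = 13, completes at 27
  Job 4: processing = 17, completes at 44
  Job 5: processing = 19, completes at 63
  Job 6: processing = 19, completes at 82
Sum of completion times = 235
Average completion time = 235/6 = 39.1667

39.1667


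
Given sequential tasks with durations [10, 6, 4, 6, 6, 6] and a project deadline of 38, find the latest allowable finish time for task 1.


LF(activity 1) = deadline - sum of successor durations
Successors: activities 2 through 6 with durations [6, 4, 6, 6, 6]
Sum of successor durations = 28
LF = 38 - 28 = 10

10


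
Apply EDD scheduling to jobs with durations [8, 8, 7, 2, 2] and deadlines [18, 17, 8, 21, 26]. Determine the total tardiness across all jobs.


Sort by due date (EDD order): [(7, 8), (8, 17), (8, 18), (2, 21), (2, 26)]
Compute completion times and tardiness:
  Job 1: p=7, d=8, C=7, tardiness=max(0,7-8)=0
  Job 2: p=8, d=17, C=15, tardiness=max(0,15-17)=0
  Job 3: p=8, d=18, C=23, tardiness=max(0,23-18)=5
  Job 4: p=2, d=21, C=25, tardiness=max(0,25-21)=4
  Job 5: p=2, d=26, C=27, tardiness=max(0,27-26)=1
Total tardiness = 10

10
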